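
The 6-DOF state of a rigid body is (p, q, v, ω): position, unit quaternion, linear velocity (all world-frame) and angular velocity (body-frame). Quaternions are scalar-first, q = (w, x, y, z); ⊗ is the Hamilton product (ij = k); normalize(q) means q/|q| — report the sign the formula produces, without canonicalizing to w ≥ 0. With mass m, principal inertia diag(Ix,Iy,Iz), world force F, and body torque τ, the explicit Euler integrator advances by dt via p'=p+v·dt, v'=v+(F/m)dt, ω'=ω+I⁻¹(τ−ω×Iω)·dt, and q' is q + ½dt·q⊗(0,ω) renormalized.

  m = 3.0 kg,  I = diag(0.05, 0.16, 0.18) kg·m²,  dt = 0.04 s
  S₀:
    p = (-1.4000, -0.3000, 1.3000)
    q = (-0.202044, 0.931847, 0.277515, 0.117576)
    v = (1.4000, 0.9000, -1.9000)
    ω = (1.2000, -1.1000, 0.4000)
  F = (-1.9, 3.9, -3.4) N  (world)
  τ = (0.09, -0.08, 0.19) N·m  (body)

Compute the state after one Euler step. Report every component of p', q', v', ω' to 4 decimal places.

p' = (-1.3440, -0.2640, 1.2240)
q' = (-0.2191, 0.9313, 0.2772, 0.0887)
v' = (1.3747, 0.9520, -1.9453)
ω' = (1.2790, -1.1044, 0.4745)

a = F/m = (-0.6333, 1.3000, -1.1333)
p + v·dt = (-1.3440, -0.2640, 1.2240)
new velocity v' = (1.3747, 0.9520, -1.9453)
precession coupling ω×(Iω) = (-0.0088, -0.0624, -0.1452)
α = I⁻¹(τ − ω×Iω) = (1.9760, -0.1100, 1.8622)
ω + α·dt = (1.2790, -1.1044, 0.4745)
2q̇ = q⊗(0,ω) = (-0.8599803, -0.0021132, -0.0093992, -1.4388673)
updated quaternion q' = (-0.2191, 0.9313, 0.2772, 0.0887)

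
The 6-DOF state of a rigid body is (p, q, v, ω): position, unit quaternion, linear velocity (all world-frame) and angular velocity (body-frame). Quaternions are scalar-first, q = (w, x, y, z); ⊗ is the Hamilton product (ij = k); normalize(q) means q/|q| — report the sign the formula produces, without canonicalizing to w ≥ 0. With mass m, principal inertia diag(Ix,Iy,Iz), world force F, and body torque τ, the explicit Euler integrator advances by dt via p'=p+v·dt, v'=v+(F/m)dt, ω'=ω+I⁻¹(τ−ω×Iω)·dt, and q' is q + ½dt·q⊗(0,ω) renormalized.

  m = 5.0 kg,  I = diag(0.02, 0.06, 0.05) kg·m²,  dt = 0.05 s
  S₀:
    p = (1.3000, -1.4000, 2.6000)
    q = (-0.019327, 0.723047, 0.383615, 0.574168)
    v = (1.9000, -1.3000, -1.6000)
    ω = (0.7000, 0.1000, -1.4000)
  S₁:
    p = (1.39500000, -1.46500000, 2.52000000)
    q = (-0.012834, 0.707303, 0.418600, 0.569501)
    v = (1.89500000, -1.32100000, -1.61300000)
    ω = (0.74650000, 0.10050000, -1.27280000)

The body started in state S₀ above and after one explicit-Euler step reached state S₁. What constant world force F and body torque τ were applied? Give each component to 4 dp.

rate change Δω = (0.04650000, 0.00050000, 0.12720000)
I·α + gyro = (0.0200, 0.0300, 0.1300)
velocity change Δv = (-0.00500000, -0.02100000, -0.01300000)
F = m·Δv/dt = (-0.5000, -2.1000, -1.3000)

F = (-0.5000, -2.1000, -1.3000)
τ = (0.0200, 0.0300, 0.1300)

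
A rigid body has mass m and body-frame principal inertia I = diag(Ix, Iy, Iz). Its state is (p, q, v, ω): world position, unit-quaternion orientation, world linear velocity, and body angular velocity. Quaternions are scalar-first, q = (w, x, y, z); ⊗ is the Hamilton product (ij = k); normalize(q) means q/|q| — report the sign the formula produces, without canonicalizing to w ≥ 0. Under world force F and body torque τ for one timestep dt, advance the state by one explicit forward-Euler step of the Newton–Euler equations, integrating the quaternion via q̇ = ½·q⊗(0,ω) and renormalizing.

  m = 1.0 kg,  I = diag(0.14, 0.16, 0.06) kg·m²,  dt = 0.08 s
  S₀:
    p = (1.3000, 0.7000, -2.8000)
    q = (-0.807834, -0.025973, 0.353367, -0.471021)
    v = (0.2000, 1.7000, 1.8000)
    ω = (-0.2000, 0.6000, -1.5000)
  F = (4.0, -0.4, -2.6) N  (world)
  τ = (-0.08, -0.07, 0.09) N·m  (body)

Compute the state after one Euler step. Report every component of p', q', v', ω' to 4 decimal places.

a = (4.0000, -0.4000, -2.6000)
p + v·dt = (1.3160, 0.8360, -2.6560)
v + (F/m)dt = (0.5200, 1.6680, 1.5920)
ω×(Iω) gyroscopic = (0.0900, 0.0240, -0.0024)
(τ − ω×Iω)/I = (-1.2143, -0.5875, 1.5400)
ω + α·dt = (-0.2971, 0.5530, -1.3768)
2q̇ = q⊗(0,ω) = (-0.9237463, -0.0858711, -0.4294557, 1.2668406)
q + ½dt·q⊗(0,ω), renormalized = (-0.8430, -0.0293, 0.3355, -0.4195)

p' = (1.3160, 0.8360, -2.6560)
q' = (-0.8430, -0.0293, 0.3355, -0.4195)
v' = (0.5200, 1.6680, 1.5920)
ω' = (-0.2971, 0.5530, -1.3768)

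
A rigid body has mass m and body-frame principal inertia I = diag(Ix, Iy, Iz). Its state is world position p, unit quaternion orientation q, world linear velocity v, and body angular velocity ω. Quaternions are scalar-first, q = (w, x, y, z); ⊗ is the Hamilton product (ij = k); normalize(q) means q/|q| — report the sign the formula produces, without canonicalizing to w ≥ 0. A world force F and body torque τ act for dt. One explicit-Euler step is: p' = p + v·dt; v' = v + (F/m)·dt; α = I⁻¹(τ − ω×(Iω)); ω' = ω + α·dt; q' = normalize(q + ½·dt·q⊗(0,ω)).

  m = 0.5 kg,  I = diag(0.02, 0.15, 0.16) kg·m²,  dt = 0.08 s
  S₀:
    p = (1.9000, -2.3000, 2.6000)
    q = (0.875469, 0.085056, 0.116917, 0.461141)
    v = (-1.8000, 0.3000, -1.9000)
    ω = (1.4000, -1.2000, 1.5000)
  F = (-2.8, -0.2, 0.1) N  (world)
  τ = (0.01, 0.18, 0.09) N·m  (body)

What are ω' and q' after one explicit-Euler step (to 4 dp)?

angular accel α = (1.4000, 3.1600, 1.9275)
ω' = ω + α·dt = (1.5120, -0.9472, 1.6542)
q⊗(0,ω) = (-0.6704895, 1.9544013, -0.5325494, 1.0474525)
updated quaternion q' = (0.8448, 0.1625, 0.0952, 0.5008)

ω' = (1.5120, -0.9472, 1.6542)
q' = (0.8448, 0.1625, 0.0952, 0.5008)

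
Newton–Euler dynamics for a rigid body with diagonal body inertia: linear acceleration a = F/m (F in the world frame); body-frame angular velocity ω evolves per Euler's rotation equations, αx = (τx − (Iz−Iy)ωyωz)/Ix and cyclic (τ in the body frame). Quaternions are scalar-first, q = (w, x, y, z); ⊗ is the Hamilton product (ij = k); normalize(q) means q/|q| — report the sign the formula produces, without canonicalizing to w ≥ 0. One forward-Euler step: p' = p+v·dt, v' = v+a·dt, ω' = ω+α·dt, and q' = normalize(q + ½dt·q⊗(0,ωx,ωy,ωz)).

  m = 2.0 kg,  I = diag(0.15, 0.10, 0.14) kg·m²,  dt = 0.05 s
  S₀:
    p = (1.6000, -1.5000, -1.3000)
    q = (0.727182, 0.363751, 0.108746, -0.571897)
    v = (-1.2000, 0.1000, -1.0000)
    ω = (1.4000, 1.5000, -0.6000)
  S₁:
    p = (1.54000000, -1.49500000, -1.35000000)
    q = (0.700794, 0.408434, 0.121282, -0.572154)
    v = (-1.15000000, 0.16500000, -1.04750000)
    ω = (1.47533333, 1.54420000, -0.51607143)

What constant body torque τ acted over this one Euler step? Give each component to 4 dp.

ω₁ − ω₀ = (0.07533333, 0.04420000, 0.08392857)
τ = I·(Δω/dt) + ω₀×(Iω₀) = (0.1900, 0.0800, 0.1300)

τ = (0.1900, 0.0800, 0.1300)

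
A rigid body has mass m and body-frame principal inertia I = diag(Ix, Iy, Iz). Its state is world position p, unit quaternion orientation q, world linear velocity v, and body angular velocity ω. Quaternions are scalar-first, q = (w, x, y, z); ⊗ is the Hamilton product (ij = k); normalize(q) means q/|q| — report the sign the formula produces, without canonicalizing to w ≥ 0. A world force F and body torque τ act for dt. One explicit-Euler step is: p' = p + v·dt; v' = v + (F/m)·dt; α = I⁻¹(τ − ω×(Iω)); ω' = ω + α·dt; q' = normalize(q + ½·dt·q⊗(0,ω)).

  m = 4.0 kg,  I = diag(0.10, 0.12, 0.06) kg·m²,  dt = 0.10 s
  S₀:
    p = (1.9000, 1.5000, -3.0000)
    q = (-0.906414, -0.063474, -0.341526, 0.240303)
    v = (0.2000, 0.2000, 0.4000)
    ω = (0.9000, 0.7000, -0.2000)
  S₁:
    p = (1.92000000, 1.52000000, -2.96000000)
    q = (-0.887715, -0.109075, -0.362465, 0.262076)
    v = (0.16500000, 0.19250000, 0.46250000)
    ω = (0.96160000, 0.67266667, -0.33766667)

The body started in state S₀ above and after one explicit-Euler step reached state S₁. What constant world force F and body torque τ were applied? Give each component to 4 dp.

rate change Δω = (0.06160000, -0.02733333, -0.13766667)
gyro term ω₀×Iω₀ = (0.0084, -0.0072, 0.0126)
applied torque τ = (0.0700, -0.0400, -0.0700)
Δv = v₁−v₀ = (-0.03500000, -0.00750000, 0.06250000)
F = m·Δv/dt = (-1.4000, -0.3000, 2.5000)

F = (-1.4000, -0.3000, 2.5000)
τ = (0.0700, -0.0400, -0.0700)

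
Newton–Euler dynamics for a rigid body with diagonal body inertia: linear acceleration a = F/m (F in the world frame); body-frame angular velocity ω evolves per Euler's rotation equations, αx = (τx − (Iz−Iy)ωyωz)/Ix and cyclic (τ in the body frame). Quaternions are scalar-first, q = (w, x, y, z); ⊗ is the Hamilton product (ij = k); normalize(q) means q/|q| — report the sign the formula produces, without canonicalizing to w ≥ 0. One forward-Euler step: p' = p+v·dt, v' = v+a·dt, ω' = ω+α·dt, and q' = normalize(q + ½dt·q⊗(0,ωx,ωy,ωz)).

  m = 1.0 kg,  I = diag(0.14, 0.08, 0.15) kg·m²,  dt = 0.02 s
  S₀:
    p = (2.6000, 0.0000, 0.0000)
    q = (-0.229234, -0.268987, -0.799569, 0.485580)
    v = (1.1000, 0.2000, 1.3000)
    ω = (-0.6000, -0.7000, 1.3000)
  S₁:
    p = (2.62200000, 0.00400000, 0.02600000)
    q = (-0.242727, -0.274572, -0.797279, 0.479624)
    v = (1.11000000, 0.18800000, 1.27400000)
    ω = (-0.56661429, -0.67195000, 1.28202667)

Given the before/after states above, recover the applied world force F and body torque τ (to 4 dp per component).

ω₁ − ω₀ = (0.03338571, 0.02805000, -0.01797333)
I·α + gyro = (0.1700, 0.1200, -0.1600)
v₁ − v₀ = (0.01000000, -0.01200000, -0.02600000)
applied force F = (0.5000, -0.6000, -1.3000)

F = (0.5000, -0.6000, -1.3000)
τ = (0.1700, 0.1200, -0.1600)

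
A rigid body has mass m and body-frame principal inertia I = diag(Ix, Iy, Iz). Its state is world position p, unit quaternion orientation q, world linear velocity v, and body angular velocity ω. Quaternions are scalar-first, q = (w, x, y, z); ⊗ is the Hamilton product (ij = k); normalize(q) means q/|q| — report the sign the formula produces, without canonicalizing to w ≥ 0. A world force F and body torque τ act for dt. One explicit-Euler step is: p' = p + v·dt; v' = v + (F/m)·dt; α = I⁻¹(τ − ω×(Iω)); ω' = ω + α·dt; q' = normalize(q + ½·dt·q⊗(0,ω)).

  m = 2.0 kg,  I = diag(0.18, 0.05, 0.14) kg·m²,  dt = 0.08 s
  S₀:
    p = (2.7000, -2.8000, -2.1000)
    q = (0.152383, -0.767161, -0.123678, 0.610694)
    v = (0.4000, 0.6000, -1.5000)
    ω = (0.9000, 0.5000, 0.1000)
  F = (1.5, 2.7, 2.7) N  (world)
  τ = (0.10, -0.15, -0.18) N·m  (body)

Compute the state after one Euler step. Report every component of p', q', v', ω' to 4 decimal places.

(τ − ω×Iω)/I = (0.5306, -3.0720, -0.8679)
new body rate ω' = (0.9424, 0.2542, 0.0306)
q⊗(0,ω) = (0.6912145, -0.1805701, 0.7025322, -0.2570320)
q + ½dt·q⊗(0,ω), renormalized = (0.1799, -0.7737, -0.0955, 0.5999)
linear accel F/m = (0.7500, 1.3500, 1.3500)
p + v·dt = (2.7320, -2.7520, -2.2200)
new velocity v' = (0.4600, 0.7080, -1.3920)

p' = (2.7320, -2.7520, -2.2200)
q' = (0.1799, -0.7737, -0.0955, 0.5999)
v' = (0.4600, 0.7080, -1.3920)
ω' = (0.9424, 0.2542, 0.0306)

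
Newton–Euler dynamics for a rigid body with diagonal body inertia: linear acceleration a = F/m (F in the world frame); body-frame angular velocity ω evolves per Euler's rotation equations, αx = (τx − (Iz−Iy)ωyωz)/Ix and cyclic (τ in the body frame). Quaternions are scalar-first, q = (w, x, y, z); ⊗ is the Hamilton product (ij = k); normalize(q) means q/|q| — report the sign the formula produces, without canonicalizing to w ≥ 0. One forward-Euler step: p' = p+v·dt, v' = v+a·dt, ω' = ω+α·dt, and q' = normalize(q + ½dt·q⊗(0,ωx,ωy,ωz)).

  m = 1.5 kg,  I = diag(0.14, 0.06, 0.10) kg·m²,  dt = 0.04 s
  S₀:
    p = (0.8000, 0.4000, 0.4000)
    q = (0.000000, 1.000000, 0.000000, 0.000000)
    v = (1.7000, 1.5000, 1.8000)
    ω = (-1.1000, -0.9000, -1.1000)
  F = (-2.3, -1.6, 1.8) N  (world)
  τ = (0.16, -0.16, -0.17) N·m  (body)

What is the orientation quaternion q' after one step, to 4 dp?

q⊗(0,ω) = (1.1000000, 0.0000000, 1.1000000, -0.9000000)
updated quaternion q' = (0.0220, 0.9994, 0.0220, -0.0180)

q' = (0.0220, 0.9994, 0.0220, -0.0180)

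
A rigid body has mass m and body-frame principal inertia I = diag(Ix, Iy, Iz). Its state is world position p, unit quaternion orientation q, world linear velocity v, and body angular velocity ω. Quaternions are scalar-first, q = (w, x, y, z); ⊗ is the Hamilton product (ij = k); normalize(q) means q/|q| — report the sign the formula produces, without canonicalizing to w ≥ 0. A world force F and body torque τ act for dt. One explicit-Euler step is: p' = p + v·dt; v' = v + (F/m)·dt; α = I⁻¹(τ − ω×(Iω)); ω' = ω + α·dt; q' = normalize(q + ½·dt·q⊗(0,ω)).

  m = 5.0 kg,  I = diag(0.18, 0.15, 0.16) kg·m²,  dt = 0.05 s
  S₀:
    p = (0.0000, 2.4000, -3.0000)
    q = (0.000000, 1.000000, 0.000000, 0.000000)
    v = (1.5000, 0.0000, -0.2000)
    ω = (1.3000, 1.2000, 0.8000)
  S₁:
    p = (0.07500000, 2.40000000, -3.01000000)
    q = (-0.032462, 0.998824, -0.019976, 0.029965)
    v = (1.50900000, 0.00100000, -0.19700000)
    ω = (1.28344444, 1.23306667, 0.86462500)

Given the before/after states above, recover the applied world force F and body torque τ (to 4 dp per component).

Δv = v₁−v₀ = (0.00900000, 0.00100000, 0.00300000)
m·(v₁−v₀)/dt = (0.9000, 0.1000, 0.3000)
rate change Δω = (-0.01655556, 0.03306667, 0.06462500)
applied torque τ = (-0.0500, 0.1200, 0.1600)

F = (0.9000, 0.1000, 0.3000)
τ = (-0.0500, 0.1200, 0.1600)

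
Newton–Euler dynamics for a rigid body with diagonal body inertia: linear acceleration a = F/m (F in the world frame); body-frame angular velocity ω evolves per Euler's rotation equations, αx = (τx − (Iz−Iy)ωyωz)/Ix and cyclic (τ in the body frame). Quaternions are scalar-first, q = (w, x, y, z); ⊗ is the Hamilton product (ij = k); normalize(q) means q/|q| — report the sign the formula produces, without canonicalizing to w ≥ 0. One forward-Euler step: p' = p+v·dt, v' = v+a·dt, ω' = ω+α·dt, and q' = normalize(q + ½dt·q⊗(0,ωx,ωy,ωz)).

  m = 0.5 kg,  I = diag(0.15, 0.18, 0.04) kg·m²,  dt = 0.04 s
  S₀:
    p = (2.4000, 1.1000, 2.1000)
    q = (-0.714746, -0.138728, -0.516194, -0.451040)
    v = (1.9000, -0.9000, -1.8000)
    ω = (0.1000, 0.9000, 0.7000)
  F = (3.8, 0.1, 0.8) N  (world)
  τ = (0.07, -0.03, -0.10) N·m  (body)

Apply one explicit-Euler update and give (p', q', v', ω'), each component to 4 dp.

p + v·dt = (2.4760, 1.0640, 2.0280)
new velocity v' = (2.2040, -0.8920, -1.7360)
α = I⁻¹(τ − ω×Iω) = (1.0547, -0.2094, -2.5675)
ω + α·dt = (0.1422, 0.8916, 0.5973)
2q̇ = q⊗(0,ω) = (0.7941754, -0.0268744, -0.5912658, -0.5735580)
q + ½dt·q⊗(0,ω), renormalized = (-0.6987, -0.1392, -0.5279, -0.4624)

p' = (2.4760, 1.0640, 2.0280)
q' = (-0.6987, -0.1392, -0.5279, -0.4624)
v' = (2.2040, -0.8920, -1.7360)
ω' = (0.1422, 0.8916, 0.5973)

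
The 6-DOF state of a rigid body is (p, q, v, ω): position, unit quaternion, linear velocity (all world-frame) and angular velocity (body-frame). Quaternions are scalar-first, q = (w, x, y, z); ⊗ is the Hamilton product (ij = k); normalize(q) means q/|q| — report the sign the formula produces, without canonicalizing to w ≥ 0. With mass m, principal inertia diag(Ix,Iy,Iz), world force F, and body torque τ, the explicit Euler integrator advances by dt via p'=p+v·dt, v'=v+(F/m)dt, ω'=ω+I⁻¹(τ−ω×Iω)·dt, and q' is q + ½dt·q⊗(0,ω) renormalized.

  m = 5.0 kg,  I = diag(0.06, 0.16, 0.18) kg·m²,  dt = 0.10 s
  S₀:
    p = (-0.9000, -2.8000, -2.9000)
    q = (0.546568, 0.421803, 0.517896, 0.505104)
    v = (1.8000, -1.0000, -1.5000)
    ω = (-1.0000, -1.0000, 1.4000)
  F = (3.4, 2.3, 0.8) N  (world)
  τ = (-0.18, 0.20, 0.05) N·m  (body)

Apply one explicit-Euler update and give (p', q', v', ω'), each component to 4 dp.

α = I⁻¹(τ − ω×Iω) = (-2.5333, 0.2000, -0.2778)
new body rate ω' = (-1.2533, -0.9800, 1.3722)
2q̇ = q⊗(0,ω) = (0.2325534, 0.6835904, -1.6421962, 0.8612882)
q + ½dt·q⊗(0,ω), renormalized = (0.5555, 0.4537, 0.4336, 0.5455)
linear accel F/m = (0.6800, 0.4600, 0.1600)
p + v·dt = (-0.7200, -2.9000, -3.0500)
v + (F/m)dt = (1.8680, -0.9540, -1.4840)

p' = (-0.7200, -2.9000, -3.0500)
q' = (0.5555, 0.4537, 0.4336, 0.5455)
v' = (1.8680, -0.9540, -1.4840)
ω' = (-1.2533, -0.9800, 1.3722)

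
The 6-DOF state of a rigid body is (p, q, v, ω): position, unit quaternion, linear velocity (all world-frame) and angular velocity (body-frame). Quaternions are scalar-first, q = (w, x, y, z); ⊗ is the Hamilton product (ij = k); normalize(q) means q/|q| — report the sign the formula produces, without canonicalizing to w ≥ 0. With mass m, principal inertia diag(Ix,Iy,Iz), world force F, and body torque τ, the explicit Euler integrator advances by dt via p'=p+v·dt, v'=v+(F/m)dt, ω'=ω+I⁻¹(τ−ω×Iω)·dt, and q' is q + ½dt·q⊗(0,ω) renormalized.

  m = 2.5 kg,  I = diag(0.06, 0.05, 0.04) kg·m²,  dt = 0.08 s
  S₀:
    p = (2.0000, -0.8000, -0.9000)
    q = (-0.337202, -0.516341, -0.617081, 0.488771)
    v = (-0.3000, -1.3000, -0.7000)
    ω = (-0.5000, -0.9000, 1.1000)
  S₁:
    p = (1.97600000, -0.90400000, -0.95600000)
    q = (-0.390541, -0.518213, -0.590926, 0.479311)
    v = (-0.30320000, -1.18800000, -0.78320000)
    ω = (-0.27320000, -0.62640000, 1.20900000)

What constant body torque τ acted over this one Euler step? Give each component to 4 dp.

Δω = ω₁−ω₀ = (0.22680000, 0.27360000, 0.10900000)
gyro term ω₀×Iω₀ = (0.0099, -0.0110, -0.0045)
τ = I·(Δω/dt) + ω₀×(Iω₀) = (0.1800, 0.1600, 0.0500)

τ = (0.1800, 0.1600, 0.0500)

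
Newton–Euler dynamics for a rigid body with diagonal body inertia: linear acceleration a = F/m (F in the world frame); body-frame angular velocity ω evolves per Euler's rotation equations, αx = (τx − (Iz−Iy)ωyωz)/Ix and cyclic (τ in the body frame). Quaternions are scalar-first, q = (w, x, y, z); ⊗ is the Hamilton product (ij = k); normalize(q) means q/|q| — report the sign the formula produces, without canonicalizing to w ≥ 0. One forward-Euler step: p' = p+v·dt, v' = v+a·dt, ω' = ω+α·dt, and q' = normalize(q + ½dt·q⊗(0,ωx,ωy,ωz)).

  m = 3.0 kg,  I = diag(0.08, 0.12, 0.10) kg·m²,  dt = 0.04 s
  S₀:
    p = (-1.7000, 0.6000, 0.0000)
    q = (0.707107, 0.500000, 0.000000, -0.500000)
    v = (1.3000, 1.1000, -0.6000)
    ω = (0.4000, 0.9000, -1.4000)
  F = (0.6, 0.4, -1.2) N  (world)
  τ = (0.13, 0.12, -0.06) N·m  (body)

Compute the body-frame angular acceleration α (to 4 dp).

gyro term ω×Iω = (0.0252, 0.0112, 0.0144)
α = I⁻¹(τ − ω×Iω) = (1.3100, 0.9067, -0.7440)

α = (1.3100, 0.9067, -0.7440)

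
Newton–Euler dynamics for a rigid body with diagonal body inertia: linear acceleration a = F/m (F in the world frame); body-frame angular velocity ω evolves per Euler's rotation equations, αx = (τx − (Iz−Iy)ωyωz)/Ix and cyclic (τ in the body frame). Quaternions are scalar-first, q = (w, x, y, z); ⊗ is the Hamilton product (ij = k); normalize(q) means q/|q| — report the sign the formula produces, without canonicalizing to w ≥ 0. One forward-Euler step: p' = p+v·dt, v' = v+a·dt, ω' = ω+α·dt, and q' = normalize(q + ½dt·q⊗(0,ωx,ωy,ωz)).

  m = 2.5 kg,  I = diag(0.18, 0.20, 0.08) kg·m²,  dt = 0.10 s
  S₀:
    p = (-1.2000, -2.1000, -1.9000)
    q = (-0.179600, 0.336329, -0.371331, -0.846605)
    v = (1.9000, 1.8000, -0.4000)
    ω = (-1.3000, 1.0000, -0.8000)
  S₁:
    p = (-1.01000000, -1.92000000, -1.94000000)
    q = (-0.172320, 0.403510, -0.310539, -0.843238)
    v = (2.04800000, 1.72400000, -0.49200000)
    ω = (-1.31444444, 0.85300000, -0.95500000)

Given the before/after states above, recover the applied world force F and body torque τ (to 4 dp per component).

F = (3.7000, -1.9000, -2.3000)
τ = (0.0700, -0.1900, -0.1500)

ω₁ − ω₀ = (-0.01444444, -0.14700000, -0.15500000)
precession coupling = (0.0960, 0.1040, -0.0260)
τ = I·(Δω/dt) + ω₀×(Iω₀) = (0.0700, -0.1900, -0.1500)
velocity change Δv = (0.14800000, -0.07600000, -0.09200000)
applied force F = (3.7000, -1.9000, -2.3000)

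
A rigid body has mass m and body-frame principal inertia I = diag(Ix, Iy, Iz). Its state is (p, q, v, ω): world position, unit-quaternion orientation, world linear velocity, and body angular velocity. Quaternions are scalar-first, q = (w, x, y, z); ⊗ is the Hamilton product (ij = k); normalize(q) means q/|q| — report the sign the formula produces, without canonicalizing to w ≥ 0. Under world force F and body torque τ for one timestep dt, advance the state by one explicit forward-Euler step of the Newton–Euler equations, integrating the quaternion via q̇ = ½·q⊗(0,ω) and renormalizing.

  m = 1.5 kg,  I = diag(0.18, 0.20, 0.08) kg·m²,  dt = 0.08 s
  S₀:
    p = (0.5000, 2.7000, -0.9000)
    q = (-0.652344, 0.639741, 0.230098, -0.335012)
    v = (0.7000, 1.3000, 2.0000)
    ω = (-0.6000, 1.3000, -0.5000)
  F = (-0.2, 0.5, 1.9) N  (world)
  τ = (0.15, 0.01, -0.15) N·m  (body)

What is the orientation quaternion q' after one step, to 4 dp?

Hamilton product q⊗(0,ω) = (-0.0827888, 0.7118730, -0.3271695, 1.2958941)
q + ½dt·q⊗(0,ω), renormalized = (-0.6545, 0.6670, 0.2166, -0.2827)

q' = (-0.6545, 0.6670, 0.2166, -0.2827)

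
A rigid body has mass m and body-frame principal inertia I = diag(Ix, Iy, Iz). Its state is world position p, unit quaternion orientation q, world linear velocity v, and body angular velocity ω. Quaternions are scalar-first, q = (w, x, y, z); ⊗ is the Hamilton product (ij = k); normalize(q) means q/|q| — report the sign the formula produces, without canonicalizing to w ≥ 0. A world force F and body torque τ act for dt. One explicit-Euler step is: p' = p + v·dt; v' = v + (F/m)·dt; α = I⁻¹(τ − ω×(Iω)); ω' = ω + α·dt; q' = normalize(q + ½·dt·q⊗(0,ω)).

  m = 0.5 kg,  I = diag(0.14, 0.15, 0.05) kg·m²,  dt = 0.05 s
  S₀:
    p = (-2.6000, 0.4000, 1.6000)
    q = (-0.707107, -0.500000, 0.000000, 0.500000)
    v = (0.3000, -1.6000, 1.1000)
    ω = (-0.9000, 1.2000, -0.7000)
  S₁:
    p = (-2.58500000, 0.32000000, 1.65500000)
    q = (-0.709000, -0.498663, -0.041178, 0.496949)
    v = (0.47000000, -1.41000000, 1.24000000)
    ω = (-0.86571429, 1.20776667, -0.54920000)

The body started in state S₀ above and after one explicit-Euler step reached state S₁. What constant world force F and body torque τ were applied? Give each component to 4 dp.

F = (1.7000, 1.9000, 1.4000)
τ = (0.1800, 0.0800, 0.1400)

ω₁ − ω₀ = (0.03428571, 0.00776667, 0.15080000)
τ = I·(Δω/dt) + ω₀×(Iω₀) = (0.1800, 0.0800, 0.1400)
v₁ − v₀ = (0.17000000, 0.19000000, 0.14000000)
applied force F = (1.7000, 1.9000, 1.4000)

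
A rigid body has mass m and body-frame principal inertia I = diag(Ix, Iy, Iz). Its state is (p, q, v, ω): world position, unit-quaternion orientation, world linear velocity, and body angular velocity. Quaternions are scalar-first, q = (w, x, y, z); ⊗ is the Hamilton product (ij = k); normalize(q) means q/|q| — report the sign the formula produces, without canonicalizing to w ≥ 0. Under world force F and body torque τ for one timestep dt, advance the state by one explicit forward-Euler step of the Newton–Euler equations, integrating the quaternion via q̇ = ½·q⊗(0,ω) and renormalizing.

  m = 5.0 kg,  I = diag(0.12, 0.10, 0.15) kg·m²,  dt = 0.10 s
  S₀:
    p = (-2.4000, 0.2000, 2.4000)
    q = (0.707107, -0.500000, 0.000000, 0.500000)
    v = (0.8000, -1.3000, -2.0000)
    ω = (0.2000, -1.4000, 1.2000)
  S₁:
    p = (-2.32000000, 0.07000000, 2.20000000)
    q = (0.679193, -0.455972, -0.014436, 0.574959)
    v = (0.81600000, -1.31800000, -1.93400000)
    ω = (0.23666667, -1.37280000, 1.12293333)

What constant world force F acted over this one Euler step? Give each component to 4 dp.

F = (0.8000, -0.9000, 3.3000)

velocity change Δv = (0.01600000, -0.01800000, 0.06600000)
F = m·Δv/dt = (0.8000, -0.9000, 3.3000)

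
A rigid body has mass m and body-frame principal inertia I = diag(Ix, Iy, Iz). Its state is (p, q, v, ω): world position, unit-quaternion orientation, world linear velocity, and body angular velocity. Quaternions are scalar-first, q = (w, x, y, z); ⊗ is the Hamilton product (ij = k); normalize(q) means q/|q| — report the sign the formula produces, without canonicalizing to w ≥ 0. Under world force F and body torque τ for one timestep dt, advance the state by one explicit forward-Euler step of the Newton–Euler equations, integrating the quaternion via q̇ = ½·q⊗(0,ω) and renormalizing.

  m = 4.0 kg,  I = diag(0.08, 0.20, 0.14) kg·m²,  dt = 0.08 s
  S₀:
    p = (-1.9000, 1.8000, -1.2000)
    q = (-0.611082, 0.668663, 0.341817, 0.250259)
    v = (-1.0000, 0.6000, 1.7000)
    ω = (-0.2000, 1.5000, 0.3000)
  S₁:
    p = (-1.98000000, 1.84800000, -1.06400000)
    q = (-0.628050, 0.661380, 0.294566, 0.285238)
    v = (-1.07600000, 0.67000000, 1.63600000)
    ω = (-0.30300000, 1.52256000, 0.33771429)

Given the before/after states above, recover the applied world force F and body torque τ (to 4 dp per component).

v₁ − v₀ = (-0.07600000, 0.07000000, -0.06400000)
applied force F = (-3.8000, 3.5000, -3.2000)
Δω = ω₁−ω₀ = (-0.10300000, 0.02256000, 0.03771429)
applied torque τ = (-0.1300, 0.0600, 0.0300)

F = (-3.8000, 3.5000, -3.2000)
τ = (-0.1300, 0.0600, 0.0300)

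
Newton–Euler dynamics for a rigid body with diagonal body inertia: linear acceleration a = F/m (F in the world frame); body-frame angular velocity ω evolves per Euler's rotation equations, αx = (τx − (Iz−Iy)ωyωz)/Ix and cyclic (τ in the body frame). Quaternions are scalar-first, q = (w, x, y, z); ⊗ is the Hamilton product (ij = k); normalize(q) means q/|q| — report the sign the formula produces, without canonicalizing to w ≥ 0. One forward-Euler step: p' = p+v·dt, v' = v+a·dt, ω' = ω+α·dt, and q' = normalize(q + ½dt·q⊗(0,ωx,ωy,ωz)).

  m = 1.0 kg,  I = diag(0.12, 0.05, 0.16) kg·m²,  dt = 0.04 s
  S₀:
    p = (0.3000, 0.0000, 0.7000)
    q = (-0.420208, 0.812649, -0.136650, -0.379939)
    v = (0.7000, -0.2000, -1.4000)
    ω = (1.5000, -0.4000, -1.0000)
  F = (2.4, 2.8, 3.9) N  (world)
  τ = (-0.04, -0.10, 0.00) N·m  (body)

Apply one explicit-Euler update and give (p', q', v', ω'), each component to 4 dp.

precession coupling ω×(Iω) = (0.0440, 0.0600, 0.0420)
angular accel α = (-0.7000, -3.2000, -0.2625)
ω' = ω + α·dt = (1.4720, -0.5280, -1.0105)
Hamilton product q⊗(0,ω) = (-1.6535725, -0.6456376, 0.4108237, 0.3001234)
q + ½dt·q⊗(0,ω), renormalized = (-0.4530, 0.7992, -0.1283, -0.3737)
linear accel F/m = (2.4000, 2.8000, 3.9000)
p' = p + v·dt = (0.3280, -0.0080, 0.6440)
v + (F/m)dt = (0.7960, -0.0880, -1.2440)

p' = (0.3280, -0.0080, 0.6440)
q' = (-0.4530, 0.7992, -0.1283, -0.3737)
v' = (0.7960, -0.0880, -1.2440)
ω' = (1.4720, -0.5280, -1.0105)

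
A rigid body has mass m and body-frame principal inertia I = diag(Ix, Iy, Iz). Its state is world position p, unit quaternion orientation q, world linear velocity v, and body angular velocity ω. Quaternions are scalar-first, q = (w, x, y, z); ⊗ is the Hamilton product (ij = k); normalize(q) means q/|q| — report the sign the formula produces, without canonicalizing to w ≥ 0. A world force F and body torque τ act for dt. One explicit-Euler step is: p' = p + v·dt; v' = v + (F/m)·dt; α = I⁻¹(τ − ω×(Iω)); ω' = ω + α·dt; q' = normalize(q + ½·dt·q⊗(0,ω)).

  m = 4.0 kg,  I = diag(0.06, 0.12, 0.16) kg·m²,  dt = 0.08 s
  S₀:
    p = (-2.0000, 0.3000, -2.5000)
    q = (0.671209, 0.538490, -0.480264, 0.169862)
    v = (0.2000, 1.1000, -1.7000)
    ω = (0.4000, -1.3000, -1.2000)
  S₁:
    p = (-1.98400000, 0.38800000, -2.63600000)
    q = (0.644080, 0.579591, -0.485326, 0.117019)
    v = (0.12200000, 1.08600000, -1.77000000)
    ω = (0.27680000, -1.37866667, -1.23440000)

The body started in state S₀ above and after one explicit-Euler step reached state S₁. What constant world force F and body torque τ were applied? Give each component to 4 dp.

v₁ − v₀ = (-0.07800000, -0.01400000, -0.07000000)
F = m·Δv/dt = (-3.9000, -0.7000, -3.5000)
Δω = ω₁−ω₀ = (-0.12320000, -0.07866667, -0.03440000)
gyro term ω₀×Iω₀ = (0.0624, 0.0480, -0.0312)
τ = I·(Δω/dt) + ω₀×(Iω₀) = (-0.0300, -0.0700, -0.1000)

F = (-3.9000, -0.7000, -3.5000)
τ = (-0.0300, -0.0700, -0.1000)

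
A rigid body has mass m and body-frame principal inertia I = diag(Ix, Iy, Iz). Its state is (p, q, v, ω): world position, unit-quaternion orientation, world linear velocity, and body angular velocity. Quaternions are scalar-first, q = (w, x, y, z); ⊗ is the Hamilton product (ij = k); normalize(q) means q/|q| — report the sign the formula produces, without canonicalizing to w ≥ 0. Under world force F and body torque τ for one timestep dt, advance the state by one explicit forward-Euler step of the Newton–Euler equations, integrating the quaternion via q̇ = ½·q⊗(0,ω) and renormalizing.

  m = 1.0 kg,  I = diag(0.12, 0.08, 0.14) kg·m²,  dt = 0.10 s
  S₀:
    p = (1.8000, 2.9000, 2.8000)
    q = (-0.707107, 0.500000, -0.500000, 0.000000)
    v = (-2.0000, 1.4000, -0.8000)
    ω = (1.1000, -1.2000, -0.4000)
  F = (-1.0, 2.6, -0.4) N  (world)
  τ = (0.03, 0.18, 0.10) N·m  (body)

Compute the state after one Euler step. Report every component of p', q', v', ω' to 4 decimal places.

p' = (1.6000, 3.0400, 2.7200)
q' = (-0.7619, 0.4695, -0.4460, 0.0116)
v' = (-2.1000, 1.6600, -0.8400)
ω' = (1.1010, -0.9860, -0.3663)

a = (-1.0000, 2.6000, -0.4000)
p' = p + v·dt = (1.6000, 3.0400, 2.7200)
v + (F/m)dt = (-2.1000, 1.6600, -0.8400)
ω×(Iω) gyroscopic = (0.0288, 0.0088, 0.0528)
α = I⁻¹(τ − ω×Iω) = (0.0100, 2.1400, 0.3371)
new body rate ω' = (1.1010, -0.9860, -0.3663)
2q̇ = q⊗(0,ω) = (-1.1500000, -0.5778177, 1.0485284, 0.2328428)
q + ½dt·q⊗(0,ω), renormalized = (-0.7619, 0.4695, -0.4460, 0.0116)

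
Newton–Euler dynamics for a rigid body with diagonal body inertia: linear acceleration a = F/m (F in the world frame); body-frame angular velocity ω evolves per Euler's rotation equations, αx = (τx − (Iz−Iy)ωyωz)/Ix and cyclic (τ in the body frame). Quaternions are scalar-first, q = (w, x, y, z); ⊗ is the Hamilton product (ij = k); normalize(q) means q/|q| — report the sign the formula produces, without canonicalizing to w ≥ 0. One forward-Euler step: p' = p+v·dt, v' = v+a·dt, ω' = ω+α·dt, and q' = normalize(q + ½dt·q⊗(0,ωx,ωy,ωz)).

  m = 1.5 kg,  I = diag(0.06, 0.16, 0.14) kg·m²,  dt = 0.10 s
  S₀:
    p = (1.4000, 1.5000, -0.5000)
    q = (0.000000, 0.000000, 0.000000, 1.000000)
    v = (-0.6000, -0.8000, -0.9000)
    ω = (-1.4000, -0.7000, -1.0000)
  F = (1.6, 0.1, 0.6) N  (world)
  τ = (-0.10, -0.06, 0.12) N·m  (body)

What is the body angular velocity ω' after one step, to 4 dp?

precession coupling ω×(Iω) = (-0.0140, -0.1120, 0.0980)
(τ − ω×Iω)/I = (-1.4333, 0.3250, 0.1571)
ω' = ω + α·dt = (-1.5433, -0.6675, -0.9843)

ω' = (-1.5433, -0.6675, -0.9843)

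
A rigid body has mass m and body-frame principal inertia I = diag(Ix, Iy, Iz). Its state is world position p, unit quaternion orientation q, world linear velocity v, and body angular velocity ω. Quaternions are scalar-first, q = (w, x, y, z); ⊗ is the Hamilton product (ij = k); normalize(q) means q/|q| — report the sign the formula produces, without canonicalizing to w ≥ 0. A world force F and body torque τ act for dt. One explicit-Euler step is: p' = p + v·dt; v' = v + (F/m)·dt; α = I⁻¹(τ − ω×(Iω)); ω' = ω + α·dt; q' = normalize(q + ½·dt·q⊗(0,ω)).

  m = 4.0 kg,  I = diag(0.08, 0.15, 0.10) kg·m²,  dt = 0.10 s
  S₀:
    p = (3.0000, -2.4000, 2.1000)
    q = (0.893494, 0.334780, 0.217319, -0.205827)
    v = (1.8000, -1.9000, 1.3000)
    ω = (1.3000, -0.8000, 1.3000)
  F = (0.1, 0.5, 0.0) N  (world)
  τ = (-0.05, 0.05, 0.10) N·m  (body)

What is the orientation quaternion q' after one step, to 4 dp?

q' = (0.8893, 0.3968, 0.1457, -0.1744)

Hamilton product q⊗(0,ω) = (0.0062163, 1.2793953, -1.4175843, 0.6112035)
q' = normalize(q + ½dt·q⊗(0,ω)) = (0.8893, 0.3968, 0.1457, -0.1744)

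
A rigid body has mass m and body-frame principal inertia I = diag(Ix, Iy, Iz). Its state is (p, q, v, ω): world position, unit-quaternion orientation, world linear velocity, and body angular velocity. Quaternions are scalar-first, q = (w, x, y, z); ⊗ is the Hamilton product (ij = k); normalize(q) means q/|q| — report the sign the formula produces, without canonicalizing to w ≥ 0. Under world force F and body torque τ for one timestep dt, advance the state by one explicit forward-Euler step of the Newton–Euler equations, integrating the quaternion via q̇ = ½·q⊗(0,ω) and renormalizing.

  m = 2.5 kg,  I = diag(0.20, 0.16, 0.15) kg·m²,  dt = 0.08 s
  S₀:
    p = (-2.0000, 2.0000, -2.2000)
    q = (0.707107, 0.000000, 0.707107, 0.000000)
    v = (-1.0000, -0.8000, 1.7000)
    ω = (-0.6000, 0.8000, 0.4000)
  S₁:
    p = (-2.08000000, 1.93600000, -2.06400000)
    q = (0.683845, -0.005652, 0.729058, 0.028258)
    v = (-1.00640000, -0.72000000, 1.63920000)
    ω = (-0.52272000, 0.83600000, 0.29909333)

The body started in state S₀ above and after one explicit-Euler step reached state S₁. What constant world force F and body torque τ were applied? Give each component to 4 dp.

F = (-0.2000, 2.5000, -1.9000)
τ = (0.1900, 0.0600, -0.1700)

rate change Δω = (0.07728000, 0.03600000, -0.10090667)
gyro term ω₀×Iω₀ = (-0.0032, -0.0120, 0.0192)
τ = I·(Δω/dt) + ω₀×(Iω₀) = (0.1900, 0.0600, -0.1700)
velocity change Δv = (-0.00640000, 0.08000000, -0.06080000)
m·(v₁−v₀)/dt = (-0.2000, 2.5000, -1.9000)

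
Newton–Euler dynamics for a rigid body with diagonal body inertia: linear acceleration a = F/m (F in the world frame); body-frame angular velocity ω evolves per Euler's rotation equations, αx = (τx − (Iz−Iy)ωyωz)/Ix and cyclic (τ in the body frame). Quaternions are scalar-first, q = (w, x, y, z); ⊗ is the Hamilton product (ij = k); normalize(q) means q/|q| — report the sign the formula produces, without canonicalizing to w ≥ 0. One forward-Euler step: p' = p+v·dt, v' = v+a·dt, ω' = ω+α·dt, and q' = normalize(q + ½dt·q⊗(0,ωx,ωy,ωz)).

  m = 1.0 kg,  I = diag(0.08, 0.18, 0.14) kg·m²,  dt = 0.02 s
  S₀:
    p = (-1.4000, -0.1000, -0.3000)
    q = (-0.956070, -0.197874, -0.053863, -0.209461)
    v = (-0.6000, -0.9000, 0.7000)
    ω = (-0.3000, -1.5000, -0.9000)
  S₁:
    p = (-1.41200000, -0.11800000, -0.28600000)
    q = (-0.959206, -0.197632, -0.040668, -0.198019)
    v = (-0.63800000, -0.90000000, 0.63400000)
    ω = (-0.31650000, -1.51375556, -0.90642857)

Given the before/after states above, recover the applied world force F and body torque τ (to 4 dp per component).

Δω = ω₁−ω₀ = (-0.01650000, -0.01375556, -0.00642857)
I·α + gyro = (-0.1200, -0.1400, 0.0000)
Δv = v₁−v₀ = (-0.03800000, 0.00000000, -0.06600000)
applied force F = (-1.9000, 0.0000, -3.3000)

F = (-1.9000, 0.0000, -3.3000)
τ = (-0.1200, -0.1400, 0.0000)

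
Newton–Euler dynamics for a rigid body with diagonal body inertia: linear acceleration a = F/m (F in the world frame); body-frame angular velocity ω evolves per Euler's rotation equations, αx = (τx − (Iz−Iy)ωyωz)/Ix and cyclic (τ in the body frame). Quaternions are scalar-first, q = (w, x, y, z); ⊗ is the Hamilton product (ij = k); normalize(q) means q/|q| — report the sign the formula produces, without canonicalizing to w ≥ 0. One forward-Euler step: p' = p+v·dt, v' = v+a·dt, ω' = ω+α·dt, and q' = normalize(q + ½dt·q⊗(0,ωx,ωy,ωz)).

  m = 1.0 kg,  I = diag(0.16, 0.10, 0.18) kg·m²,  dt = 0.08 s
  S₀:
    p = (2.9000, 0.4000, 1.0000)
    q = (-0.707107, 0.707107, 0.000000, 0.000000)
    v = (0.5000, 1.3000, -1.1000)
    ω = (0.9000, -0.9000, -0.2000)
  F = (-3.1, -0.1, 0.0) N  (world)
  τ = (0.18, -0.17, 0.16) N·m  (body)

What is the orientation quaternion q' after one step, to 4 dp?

q' = (-0.7316, 0.6807, 0.0311, -0.0198)

q⊗(0,ω) = (-0.6363963, -0.6363963, 0.7778177, -0.4949749)
updated quaternion q' = (-0.7316, 0.6807, 0.0311, -0.0198)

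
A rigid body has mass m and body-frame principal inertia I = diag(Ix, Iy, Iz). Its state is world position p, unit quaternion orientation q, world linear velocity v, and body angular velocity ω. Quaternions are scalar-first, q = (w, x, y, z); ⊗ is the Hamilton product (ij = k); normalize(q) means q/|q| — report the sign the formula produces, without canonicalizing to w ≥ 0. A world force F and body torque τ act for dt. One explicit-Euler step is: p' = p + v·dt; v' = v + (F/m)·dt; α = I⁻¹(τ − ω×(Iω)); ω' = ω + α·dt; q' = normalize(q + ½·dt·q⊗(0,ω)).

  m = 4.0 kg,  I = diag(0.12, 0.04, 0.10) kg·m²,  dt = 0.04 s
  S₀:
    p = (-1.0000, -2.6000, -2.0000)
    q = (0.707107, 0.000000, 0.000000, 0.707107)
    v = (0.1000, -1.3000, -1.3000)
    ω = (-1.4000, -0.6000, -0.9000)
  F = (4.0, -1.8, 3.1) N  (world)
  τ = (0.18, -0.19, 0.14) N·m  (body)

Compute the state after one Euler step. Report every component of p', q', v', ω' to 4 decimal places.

p' = (-0.9960, -2.6520, -2.0520)
q' = (0.7194, -0.0113, -0.0283, 0.6939)
v' = (0.1400, -1.3180, -1.2690)
ω' = (-1.3508, -0.8152, -0.8171)

precession coupling ω×(Iω) = (0.0324, 0.0252, -0.0672)
(τ − ω×Iω)/I = (1.2300, -5.3800, 2.0720)
ω + α·dt = (-1.3508, -0.8152, -0.8171)
q⊗(0,ω) = (0.6363963, -0.5656856, -1.4142140, -0.6363963)
q' = normalize(q + ½dt·q⊗(0,ω)) = (0.7194, -0.0113, -0.0283, 0.6939)
a = (1.0000, -0.4500, 0.7750)
p + v·dt = (-0.9960, -2.6520, -2.0520)
v' = v + a·dt = (0.1400, -1.3180, -1.2690)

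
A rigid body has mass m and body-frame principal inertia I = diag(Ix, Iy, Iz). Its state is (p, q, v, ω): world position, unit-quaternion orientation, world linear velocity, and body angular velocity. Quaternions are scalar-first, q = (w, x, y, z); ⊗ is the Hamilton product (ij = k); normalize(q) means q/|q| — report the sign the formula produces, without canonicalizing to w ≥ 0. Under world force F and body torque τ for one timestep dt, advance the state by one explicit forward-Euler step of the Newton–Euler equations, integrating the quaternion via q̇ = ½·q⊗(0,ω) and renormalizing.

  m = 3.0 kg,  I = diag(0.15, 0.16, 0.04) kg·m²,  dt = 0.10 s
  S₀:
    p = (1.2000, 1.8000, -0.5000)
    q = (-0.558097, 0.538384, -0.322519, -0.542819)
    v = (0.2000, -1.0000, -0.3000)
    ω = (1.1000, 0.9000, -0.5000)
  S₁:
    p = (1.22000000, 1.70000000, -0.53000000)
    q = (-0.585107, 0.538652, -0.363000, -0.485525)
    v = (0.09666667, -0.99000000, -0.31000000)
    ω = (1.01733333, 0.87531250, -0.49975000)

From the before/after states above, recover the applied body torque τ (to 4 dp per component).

Δω = ω₁−ω₀ = (-0.08266667, -0.02468750, 0.00025000)
precession coupling = (0.0540, -0.0605, 0.0099)
I·α + gyro = (-0.0700, -0.1000, 0.0100)

τ = (-0.0700, -0.1000, 0.0100)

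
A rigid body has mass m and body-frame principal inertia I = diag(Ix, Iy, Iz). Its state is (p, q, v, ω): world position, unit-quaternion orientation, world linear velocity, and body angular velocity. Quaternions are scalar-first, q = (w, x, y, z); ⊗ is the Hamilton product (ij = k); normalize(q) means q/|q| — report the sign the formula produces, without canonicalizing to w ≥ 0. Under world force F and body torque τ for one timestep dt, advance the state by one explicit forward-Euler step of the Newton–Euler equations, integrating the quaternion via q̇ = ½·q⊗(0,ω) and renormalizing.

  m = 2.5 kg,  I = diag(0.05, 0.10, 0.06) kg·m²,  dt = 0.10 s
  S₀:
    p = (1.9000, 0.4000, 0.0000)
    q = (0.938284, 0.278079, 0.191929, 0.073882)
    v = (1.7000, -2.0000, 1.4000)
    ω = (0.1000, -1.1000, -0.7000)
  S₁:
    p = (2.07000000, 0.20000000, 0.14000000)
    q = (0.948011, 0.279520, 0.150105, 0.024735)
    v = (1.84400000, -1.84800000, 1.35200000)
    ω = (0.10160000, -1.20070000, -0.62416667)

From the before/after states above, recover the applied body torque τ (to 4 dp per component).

τ = (-0.0300, -0.1000, 0.0400)

ω₁ − ω₀ = (0.00160000, -0.10070000, 0.07583333)
I·α + gyro = (-0.0300, -0.1000, 0.0400)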